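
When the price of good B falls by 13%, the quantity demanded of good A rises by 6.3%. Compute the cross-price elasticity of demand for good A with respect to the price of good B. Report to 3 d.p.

-0.485

ε = (%ΔQ of good A) / (%ΔP of good B) = (6.3%) / (-13%) ≈ -0.485.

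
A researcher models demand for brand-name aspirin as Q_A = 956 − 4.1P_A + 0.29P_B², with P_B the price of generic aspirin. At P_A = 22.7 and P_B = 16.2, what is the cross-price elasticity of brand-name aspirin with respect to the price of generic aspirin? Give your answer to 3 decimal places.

0.162

At P_A = 22.7 and P_B = 16.2: Q_A = 939.038.
∂Q_A/∂P_B = 0.58P_B = 0.58(16.2) = 9.3960.
ε = (∂Q_A/∂P_B)(P_B/Q_A) = 9.3960 × (16.2/939.038) ≈ 0.162.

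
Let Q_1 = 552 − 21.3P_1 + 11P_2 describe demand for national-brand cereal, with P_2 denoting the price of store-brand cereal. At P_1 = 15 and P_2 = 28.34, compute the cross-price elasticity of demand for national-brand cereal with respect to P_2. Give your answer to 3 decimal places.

0.573

At P_1 = 15 and P_2 = 28.34: Q_1 = 544.24.
∂Q_1/∂P_2 = 11.
ε = (∂Q_1/∂P_2)(P_2/Q_1) = 11 × (28.34/544.24) ≈ 0.573.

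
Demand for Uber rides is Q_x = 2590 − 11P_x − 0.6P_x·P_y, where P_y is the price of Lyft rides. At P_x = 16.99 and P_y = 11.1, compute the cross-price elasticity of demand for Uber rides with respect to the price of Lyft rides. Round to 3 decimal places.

-0.049

At P_x = 16.99 and P_y = 11.1: Q_x = 2289.957.
∂Q_x/∂P_y = -0.6P_x = -0.6(16.99) = -10.1940.
ε = (∂Q_x/∂P_y)(P_y/Q_x) = -10.1940 × (11.1/2289.957) ≈ -0.049.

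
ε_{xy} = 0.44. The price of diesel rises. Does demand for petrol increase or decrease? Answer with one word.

ε > 0 and the price of diesel rises, so the quantity of petrol moves in the same direction: it increases.

increase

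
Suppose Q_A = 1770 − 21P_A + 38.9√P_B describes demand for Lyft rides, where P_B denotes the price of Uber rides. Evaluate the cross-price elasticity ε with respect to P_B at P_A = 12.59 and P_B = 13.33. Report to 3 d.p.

0.043

At P_A = 12.59 and P_B = 13.33: Q_A = 1647.635.
∂Q_A/∂P_B = 38.9/(2√P_B) = 38.9/(2√13.33) = 5.3273.
ε = (∂Q_A/∂P_B)(P_B/Q_A) = 5.3273 × (13.33/1647.635) ≈ 0.043.
ε > 0: substitutes.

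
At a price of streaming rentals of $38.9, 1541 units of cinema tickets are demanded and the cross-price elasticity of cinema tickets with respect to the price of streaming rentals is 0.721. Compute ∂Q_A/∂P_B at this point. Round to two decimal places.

ε = (∂Q_A/∂P_B)·(P_B/Q_A) ⇒ ∂Q_A/∂P_B = ε·Q_A/P_B = 0.721 × 1541/38.9 ≈ 28.56.

28.56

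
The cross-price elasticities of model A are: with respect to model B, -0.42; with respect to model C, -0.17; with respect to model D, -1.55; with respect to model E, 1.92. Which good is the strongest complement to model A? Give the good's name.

Complements have ε < 0. The most negative value is -1.55 (model D).

model D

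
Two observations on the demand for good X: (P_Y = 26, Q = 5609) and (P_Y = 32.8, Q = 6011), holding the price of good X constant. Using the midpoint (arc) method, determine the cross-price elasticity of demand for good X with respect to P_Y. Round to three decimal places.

0.299

ΔQ_X = 6011 − 5609 = 402; ΔP_Y = 32.8 − 26 = 6.8.
Midpoints: Q̄_X = 5810.0, P̄_Y = 29.40.
ε = (ΔQ_X/Q̄_X)/(ΔP_Y/P̄_Y) = (402/5810.0)/(6.8/29.40) ≈ 0.299.
ε > 0: good X and good Y are substitutes.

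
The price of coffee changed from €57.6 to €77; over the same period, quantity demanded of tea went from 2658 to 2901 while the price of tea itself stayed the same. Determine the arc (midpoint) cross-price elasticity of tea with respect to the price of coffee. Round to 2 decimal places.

ΔQ_A = 2901 − 2658 = 243; ΔP_B = 77 − 57.6 = 19.4.
Midpoints: Q̄_A = 2779.5, P̄_B = 67.30.
ε = (ΔQ_A/Q̄_A)/(ΔP_B/P̄_B) = (243/2779.5)/(19.4/67.30) ≈ 0.30.

0.30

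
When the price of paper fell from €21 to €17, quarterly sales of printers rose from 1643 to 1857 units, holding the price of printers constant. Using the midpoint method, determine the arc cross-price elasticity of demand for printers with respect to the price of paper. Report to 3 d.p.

-0.581

ΔQ_A = 1857 − 1643 = 214; ΔP_B = 17 − 21 = -4.
Midpoints: Q̄_A = 1750.0, P̄_B = 19.00.
ε = (ΔQ_A/Q̄_A)/(ΔP_B/P̄_B) = (214/1750.0)/(-4/19.00) ≈ -0.581.
ε < 0: printers and paper are complements.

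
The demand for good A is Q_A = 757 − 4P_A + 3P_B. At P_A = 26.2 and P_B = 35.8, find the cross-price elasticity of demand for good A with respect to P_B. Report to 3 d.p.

0.141

At P_A = 26.2 and P_B = 35.8: Q_A = 759.6.
∂Q_A/∂P_B = 3.
ε = (∂Q_A/∂P_B)(P_B/Q_A) = 3 × (35.8/759.6) ≈ 0.141.
Since ε > 0, good A and good B are substitutes.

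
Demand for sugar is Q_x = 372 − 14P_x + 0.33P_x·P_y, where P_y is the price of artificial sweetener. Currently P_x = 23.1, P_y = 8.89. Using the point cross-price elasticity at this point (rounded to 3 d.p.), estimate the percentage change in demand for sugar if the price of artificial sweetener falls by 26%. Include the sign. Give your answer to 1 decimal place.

At P_x = 23.1, P_y = 8.89: Q_x = 116.368.
∂Q_x/∂P_y = 0.33P_x = 7.6230.
ε = (∂Q_x/∂P_y)(P_y/Q_x) = 7.6230 × 8.89/116.368 ≈ 0.582.
%ΔQ_x ≈ ε × %ΔP_y = 0.582 × (-26%) = -15.1%.

-15.1%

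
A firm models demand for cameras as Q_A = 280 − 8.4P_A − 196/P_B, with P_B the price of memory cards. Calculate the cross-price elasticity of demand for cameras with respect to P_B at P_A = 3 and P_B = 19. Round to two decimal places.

0.04

At P_A = 3 and P_B = 19: Q_A = 244.484.
∂Q_A/∂P_B = 196/P_B² = 0.5429.
ε = (∂Q_A/∂P_B)(P_B/Q_A) = 0.5429 × (19/244.484) ≈ 0.04.
ε > 0: substitutes.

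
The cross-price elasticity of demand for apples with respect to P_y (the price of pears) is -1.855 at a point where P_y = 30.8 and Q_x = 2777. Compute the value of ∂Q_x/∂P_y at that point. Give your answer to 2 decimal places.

-167.25

ε = (∂Q_x/∂P_y)·(P_y/Q_x) ⇒ ∂Q_x/∂P_y = ε·Q_x/P_y = -1.855 × 2777/30.8 ≈ -167.25.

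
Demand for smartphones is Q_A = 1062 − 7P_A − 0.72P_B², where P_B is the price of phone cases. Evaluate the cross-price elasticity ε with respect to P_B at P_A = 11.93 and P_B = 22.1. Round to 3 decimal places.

At P_A = 11.93 and P_B = 22.1: Q_A = 626.835.
∂Q_A/∂P_B = -1.44P_B = -1.44(22.1) = -31.8240.
ε = (∂Q_A/∂P_B)(P_B/Q_A) = -31.8240 × (22.1/626.835) ≈ -1.122.

-1.122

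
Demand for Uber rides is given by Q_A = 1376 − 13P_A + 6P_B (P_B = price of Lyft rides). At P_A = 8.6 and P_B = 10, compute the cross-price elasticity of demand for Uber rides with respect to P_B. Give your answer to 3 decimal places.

0.045

At P_A = 8.6 and P_B = 10: Q_A = 1324.2.
∂Q_A/∂P_B = 6.
ε = (∂Q_A/∂P_B)(P_B/Q_A) = 6 × (10/1324.2) ≈ 0.045.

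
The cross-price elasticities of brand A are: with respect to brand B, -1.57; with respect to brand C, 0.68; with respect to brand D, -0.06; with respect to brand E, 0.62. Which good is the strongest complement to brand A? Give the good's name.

brand B

Complements have ε < 0. The most negative value is -1.57 (brand B).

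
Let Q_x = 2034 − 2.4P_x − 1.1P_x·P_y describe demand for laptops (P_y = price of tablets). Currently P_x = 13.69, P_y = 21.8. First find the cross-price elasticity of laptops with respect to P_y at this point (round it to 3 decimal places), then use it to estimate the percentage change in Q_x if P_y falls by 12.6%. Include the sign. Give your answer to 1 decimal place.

2.5%

At P_x = 13.69, P_y = 21.8: Q_x = 1672.858.
∂Q_x/∂P_y = -1.1P_x = -15.0590.
ε = (∂Q_x/∂P_y)(P_y/Q_x) = -15.0590 × 21.8/1672.858 ≈ -0.196.
%ΔQ_x ≈ ε × %ΔP_y = -0.196 × (-12.6%) = 2.5%.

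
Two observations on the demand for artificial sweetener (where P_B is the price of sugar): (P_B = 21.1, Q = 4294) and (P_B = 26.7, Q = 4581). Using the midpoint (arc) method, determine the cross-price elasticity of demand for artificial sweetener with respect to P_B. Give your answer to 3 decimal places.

0.276

ΔQ_A = 4581 − 4294 = 287; ΔP_B = 26.7 − 21.1 = 5.6.
Midpoints: Q̄_A = 4437.5, P̄_B = 23.90.
ε = (ΔQ_A/Q̄_A)/(ΔP_B/P̄_B) = (287/4437.5)/(5.6/23.90) ≈ 0.276.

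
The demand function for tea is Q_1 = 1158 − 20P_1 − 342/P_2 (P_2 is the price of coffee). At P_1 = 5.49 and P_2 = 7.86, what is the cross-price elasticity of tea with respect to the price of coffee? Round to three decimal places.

At P_1 = 5.49 and P_2 = 7.86: Q_1 = 1004.689.
∂Q_1/∂P_2 = 342/P_2² = 5.5358.
ε = (∂Q_1/∂P_2)(P_2/Q_1) = 5.5358 × (7.86/1004.689) ≈ 0.043.
ε > 0: substitutes.

0.043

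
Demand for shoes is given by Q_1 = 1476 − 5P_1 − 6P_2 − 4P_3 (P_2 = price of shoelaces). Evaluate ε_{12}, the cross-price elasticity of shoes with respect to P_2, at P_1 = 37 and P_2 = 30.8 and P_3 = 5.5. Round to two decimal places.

-0.17

At P_1 = 37 and P_2 = 30.8 and P_3 = 5.5: Q_1 = 1084.2.
∂Q_1/∂P_2 = -6.
ε = (∂Q_1/∂P_2)(P_2/Q_1) = -6 × (30.8/1084.2) ≈ -0.17.
Since ε < 0, shoes and shoelaces are complements.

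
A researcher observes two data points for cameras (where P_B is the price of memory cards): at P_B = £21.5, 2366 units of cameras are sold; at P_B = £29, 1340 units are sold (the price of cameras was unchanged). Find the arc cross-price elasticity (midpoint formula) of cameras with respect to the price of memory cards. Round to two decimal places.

ΔQ_A = 1340 − 2366 = -1026; ΔP_B = 29 − 21.5 = 7.5.
Midpoints: Q̄_A = 1853.0, P̄_B = 25.25.
ε = (ΔQ_A/Q̄_A)/(ΔP_B/P̄_B) = (-1026/1853.0)/(7.5/25.25) ≈ -1.86.

-1.86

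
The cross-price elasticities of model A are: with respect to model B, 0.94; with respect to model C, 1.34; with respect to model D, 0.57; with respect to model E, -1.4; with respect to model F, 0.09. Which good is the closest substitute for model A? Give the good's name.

model C

Substitutes have ε > 0. Among the positive values, 1.34 (model C) is largest.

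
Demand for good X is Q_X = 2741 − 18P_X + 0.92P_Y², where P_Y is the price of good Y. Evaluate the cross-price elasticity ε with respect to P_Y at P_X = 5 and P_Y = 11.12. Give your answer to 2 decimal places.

At P_X = 5 and P_Y = 11.12: Q_X = 2764.762.
∂Q_X/∂P_Y = 1.84P_Y = 1.84(11.12) = 20.4608.
ε = (∂Q_X/∂P_Y)(P_Y/Q_X) = 20.4608 × (11.12/2764.762) ≈ 0.08.
ε > 0: substitutes.

0.08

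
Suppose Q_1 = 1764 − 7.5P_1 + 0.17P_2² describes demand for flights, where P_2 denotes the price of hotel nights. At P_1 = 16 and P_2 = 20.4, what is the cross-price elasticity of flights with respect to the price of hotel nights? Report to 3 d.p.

At P_1 = 16 and P_2 = 20.4: Q_1 = 1714.747.
∂Q_1/∂P_2 = 0.34P_2 = 0.34(20.4) = 6.9360.
ε = (∂Q_1/∂P_2)(P_2/Q_1) = 6.9360 × (20.4/1714.747) ≈ 0.083.
ε > 0: substitutes.

0.083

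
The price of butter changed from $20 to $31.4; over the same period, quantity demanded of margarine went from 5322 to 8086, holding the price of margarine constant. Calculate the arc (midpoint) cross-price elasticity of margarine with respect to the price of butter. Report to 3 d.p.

0.929

ΔQ_A = 8086 − 5322 = 2764; ΔP_B = 31.4 − 20 = 11.4.
Midpoints: Q̄_A = 6704.0, P̄_B = 25.70.
ε = (ΔQ_A/Q̄_A)/(ΔP_B/P̄_B) = (2764/6704.0)/(11.4/25.70) ≈ 0.929.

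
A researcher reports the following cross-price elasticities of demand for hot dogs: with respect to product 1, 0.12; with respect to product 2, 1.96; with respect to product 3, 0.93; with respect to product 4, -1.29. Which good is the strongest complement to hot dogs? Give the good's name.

product 4

Complements have ε < 0. The most negative value is -1.29 (product 4).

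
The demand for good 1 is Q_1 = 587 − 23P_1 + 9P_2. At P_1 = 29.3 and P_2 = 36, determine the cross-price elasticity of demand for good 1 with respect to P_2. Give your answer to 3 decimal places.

At P_1 = 29.3 and P_2 = 36: Q_1 = 237.1.
∂Q_1/∂P_2 = 9.
ε = (∂Q_1/∂P_2)(P_2/Q_1) = 9 × (36/237.1) ≈ 1.367.
Since ε > 0, good 1 and good 2 are substitutes.

1.367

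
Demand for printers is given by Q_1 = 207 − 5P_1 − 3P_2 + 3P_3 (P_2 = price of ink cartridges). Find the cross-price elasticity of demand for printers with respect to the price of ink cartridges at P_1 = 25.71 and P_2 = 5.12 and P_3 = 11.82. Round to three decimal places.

-0.156

At P_1 = 25.71 and P_2 = 5.12 and P_3 = 11.82: Q_1 = 98.55.
∂Q_1/∂P_2 = -3.
ε = (∂Q_1/∂P_2)(P_2/Q_1) = -3 × (5.12/98.55) ≈ -0.156.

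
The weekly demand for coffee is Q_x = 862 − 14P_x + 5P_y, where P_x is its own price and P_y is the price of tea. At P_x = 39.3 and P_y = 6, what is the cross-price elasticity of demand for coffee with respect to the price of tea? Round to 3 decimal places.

At P_x = 39.3 and P_y = 6: Q_x = 341.8.
∂Q_x/∂P_y = 5.
ε = (∂Q_x/∂P_y)(P_y/Q_x) = 5 × (6/341.8) ≈ 0.088.

0.088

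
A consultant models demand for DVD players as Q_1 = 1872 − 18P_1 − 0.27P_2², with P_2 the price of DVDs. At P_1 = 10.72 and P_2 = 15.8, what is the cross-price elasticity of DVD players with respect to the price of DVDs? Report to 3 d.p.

-0.084

At P_1 = 10.72 and P_2 = 15.8: Q_1 = 1611.637.
∂Q_1/∂P_2 = -0.54P_2 = -0.54(15.8) = -8.5320.
ε = (∂Q_1/∂P_2)(P_2/Q_1) = -8.5320 × (15.8/1611.637) ≈ -0.084.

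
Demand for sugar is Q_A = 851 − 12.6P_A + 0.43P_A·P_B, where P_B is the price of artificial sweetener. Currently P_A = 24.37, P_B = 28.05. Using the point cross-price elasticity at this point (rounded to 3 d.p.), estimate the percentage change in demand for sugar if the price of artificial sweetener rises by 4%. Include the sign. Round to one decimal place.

1.4%

At P_A = 24.37, P_B = 28.05: Q_A = 837.877.
∂Q_A/∂P_B = 0.43P_A = 10.4791.
ε = (∂Q_A/∂P_B)(P_B/Q_A) = 10.4791 × 28.05/837.877 ≈ 0.351.
%ΔQ_A ≈ ε × %ΔP_B = 0.351 × (4%) = 1.4%.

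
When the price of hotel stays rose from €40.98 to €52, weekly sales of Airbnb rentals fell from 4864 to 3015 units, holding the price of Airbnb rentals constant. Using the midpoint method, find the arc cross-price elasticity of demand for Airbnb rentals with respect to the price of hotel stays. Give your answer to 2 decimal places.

-1.98

ΔQ_A = 3015 − 4864 = -1849; ΔP_B = 52 − 40.98 = 11.02.
Midpoints: Q̄_A = 3939.5, P̄_B = 46.49.
ε = (ΔQ_A/Q̄_A)/(ΔP_B/P̄_B) = (-1849/3939.5)/(11.02/46.49) ≈ -1.98.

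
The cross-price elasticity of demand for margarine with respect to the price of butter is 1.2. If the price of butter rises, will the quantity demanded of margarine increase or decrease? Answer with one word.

increase

ε > 0 and the price of butter rises, so the quantity of margarine moves in the same direction: it increases.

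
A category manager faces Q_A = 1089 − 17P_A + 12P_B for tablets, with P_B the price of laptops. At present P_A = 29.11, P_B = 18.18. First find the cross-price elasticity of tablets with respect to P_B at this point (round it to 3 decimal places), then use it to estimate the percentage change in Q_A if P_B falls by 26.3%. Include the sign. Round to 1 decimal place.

-7.1%

At P_A = 29.11, P_B = 18.18: Q_A = 812.29.
∂Q_A/∂P_B = 12.
ε = (∂Q_A/∂P_B)(P_B/Q_A) = 12.0000 × 18.18/812.29 ≈ 0.269.
%ΔQ_A ≈ ε × %ΔP_B = 0.269 × (-26.3%) = -7.1%.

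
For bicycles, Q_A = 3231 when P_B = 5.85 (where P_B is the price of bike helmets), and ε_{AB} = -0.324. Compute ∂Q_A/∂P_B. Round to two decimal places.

-178.95

ε = (∂Q_A/∂P_B)·(P_B/Q_A) ⇒ ∂Q_A/∂P_B = ε·Q_A/P_B = -0.324 × 3231/5.85 ≈ -178.95.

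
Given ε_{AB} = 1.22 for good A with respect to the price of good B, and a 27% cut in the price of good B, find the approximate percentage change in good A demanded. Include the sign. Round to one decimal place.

-32.9%

%ΔQ ≈ ε × %ΔP of good B = 1.22 × (-27%) = -32.9%.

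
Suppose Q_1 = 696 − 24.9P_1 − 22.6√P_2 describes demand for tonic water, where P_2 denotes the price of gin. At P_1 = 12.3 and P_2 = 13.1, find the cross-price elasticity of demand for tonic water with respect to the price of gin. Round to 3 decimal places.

At P_1 = 12.3 and P_2 = 13.1: Q_1 = 307.932.
∂Q_1/∂P_2 = -22.6/(2√P_2) = -22.6/(2√13.1) = -3.1221.
ε = (∂Q_1/∂P_2)(P_2/Q_1) = -3.1221 × (13.1/307.932) ≈ -0.133.

-0.133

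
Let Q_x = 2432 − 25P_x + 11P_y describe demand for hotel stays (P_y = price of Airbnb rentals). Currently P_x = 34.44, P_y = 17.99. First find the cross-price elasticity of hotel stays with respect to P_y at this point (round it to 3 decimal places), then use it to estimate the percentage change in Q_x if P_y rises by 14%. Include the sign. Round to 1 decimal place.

At P_x = 34.44, P_y = 17.99: Q_x = 1768.89.
∂Q_x/∂P_y = 11.
ε = (∂Q_x/∂P_y)(P_y/Q_x) = 11.0000 × 17.99/1768.89 ≈ 0.112.
%ΔQ_x ≈ ε × %ΔP_y = 0.112 × (14%) = 1.6%.

1.6%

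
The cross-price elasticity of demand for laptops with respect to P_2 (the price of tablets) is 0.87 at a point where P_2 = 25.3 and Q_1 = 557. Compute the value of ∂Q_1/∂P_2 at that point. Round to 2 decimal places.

19.15

ε = (∂Q_1/∂P_2)·(P_2/Q_1) ⇒ ∂Q_1/∂P_2 = ε·Q_1/P_2 = 0.87 × 557/25.3 ≈ 19.15.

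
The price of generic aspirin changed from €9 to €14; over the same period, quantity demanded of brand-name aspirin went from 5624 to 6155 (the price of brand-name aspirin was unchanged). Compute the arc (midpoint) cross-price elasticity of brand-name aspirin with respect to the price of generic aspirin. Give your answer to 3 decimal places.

ΔQ_A = 6155 − 5624 = 531; ΔP_B = 14 − 9 = 5.
Midpoints: Q̄_A = 5889.5, P̄_B = 11.50.
ε = (ΔQ_A/Q̄_A)/(ΔP_B/P̄_B) = (531/5889.5)/(5/11.50) ≈ 0.207.

0.207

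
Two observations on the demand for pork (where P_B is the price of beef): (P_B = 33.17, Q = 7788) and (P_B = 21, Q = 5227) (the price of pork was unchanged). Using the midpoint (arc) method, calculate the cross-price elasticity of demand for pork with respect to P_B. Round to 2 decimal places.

ΔQ_A = 5227 − 7788 = -2561; ΔP_B = 21 − 33.17 = -12.17.
Midpoints: Q̄_A = 6507.5, P̄_B = 27.09.
ε = (ΔQ_A/Q̄_A)/(ΔP_B/P̄_B) = (-2561/6507.5)/(-12.17/27.09) ≈ 0.88.
ε > 0: pork and beef are substitutes.

0.88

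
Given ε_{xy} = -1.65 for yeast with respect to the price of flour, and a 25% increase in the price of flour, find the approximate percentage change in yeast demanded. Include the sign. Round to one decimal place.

%ΔQ ≈ ε × %ΔP of flour = -1.65 × (25%) = -41.3%.
Demand for yeast falls by about 41.3%.

-41.3%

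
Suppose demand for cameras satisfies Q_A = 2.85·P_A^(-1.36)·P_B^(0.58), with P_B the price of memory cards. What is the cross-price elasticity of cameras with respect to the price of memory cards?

In a log-linear (constant-elasticity) demand function, the coefficient on the exponent of P_B is the cross-price elasticity.
ε = 0.58. Positive, so cameras and memory cards are substitutes.

0.58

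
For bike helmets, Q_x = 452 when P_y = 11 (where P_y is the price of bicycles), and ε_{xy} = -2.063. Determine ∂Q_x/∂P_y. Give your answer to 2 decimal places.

-84.77

ε = (∂Q_x/∂P_y)·(P_y/Q_x) ⇒ ∂Q_x/∂P_y = ε·Q_x/P_y = -2.063 × 452/11 ≈ -84.77.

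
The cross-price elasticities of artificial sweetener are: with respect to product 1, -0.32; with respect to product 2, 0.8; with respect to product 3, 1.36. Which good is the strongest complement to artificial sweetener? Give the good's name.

Complements have ε < 0. The most negative value is -0.32 (product 1).

product 1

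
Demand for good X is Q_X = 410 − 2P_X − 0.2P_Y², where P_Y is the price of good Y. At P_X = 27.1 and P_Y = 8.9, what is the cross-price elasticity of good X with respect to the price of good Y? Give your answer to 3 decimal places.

-0.093

At P_X = 27.1 and P_Y = 8.9: Q_X = 339.958.
∂Q_X/∂P_Y = -0.4P_Y = -0.4(8.9) = -3.5600.
ε = (∂Q_X/∂P_Y)(P_Y/Q_X) = -3.5600 × (8.9/339.958) ≈ -0.093.
ε < 0: complements.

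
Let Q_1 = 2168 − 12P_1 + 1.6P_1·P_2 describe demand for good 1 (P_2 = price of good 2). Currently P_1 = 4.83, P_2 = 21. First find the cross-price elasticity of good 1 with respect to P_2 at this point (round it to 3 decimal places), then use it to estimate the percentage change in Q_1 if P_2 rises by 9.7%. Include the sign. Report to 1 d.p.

At P_1 = 4.83, P_2 = 21: Q_1 = 2272.328.
∂Q_1/∂P_2 = 1.6P_1 = 7.7280.
ε = (∂Q_1/∂P_2)(P_2/Q_1) = 7.7280 × 21/2272.328 ≈ 0.071.
%ΔQ_1 ≈ ε × %ΔP_2 = 0.071 × (9.7%) = 0.7%.

0.7%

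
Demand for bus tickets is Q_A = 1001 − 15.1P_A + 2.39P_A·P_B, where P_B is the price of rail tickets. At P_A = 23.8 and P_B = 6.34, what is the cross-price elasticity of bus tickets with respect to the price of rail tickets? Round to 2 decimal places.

0.36

At P_A = 23.8 and P_B = 6.34: Q_A = 1002.252.
∂Q_A/∂P_B = 2.39P_A = 2.39(23.8) = 56.8820.
ε = (∂Q_A/∂P_B)(P_B/Q_A) = 56.8820 × (6.34/1002.252) ≈ 0.36.
ε > 0: substitutes.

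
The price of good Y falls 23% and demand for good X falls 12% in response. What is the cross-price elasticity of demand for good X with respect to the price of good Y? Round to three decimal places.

0.522

ε = (%ΔQ of good X) / (%ΔP of good Y) = (-12%) / (-23%) ≈ 0.522.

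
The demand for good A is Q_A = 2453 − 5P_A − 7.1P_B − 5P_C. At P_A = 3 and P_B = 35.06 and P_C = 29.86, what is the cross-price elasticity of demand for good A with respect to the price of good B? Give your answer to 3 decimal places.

At P_A = 3 and P_B = 35.06 and P_C = 29.86: Q_A = 2039.774.
∂Q_A/∂P_B = -7.1.
ε = (∂Q_A/∂P_B)(P_B/Q_A) = -7.1 × (35.06/2039.774) ≈ -0.122.

-0.122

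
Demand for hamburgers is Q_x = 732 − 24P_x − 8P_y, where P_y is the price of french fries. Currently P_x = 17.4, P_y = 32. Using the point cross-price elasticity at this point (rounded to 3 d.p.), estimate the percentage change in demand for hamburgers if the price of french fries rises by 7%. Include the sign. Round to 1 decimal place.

-30.7%

At P_x = 17.4, P_y = 32: Q_x = 58.4.
∂Q_x/∂P_y = -8.
ε = (∂Q_x/∂P_y)(P_y/Q_x) = -8.0000 × 32/58.4 ≈ -4.384.
%ΔQ_x ≈ ε × %ΔP_y = -4.384 × (7%) = -30.7%.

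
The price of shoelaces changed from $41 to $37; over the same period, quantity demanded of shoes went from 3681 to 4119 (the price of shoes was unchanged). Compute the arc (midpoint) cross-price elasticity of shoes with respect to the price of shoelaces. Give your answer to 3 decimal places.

-1.095

ΔQ_A = 4119 − 3681 = 438; ΔP_B = 37 − 41 = -4.
Midpoints: Q̄_A = 3900.0, P̄_B = 39.00.
ε = (ΔQ_A/Q̄_A)/(ΔP_B/P̄_B) = (438/3900.0)/(-4/39.00) ≈ -1.095.
ε < 0: shoes and shoelaces are complements.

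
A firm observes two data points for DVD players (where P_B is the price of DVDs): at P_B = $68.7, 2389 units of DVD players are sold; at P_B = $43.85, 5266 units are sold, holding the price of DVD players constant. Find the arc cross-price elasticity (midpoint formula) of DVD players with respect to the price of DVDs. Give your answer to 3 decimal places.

ΔQ_A = 5266 − 2389 = 2877; ΔP_B = 43.85 − 68.7 = -24.85.
Midpoints: Q̄_A = 3827.5, P̄_B = 56.28.
ε = (ΔQ_A/Q̄_A)/(ΔP_B/P̄_B) = (2877/3827.5)/(-24.85/56.28) ≈ -1.702.
ε < 0: DVD players and DVDs are complements.

-1.702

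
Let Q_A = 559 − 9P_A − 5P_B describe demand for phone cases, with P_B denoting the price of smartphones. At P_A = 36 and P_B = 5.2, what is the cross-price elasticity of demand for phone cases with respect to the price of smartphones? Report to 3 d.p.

-0.124

At P_A = 36 and P_B = 5.2: Q_A = 209.
∂Q_A/∂P_B = -5.
ε = (∂Q_A/∂P_B)(P_B/Q_A) = -5 × (5.2/209) ≈ -0.124.
Since ε < 0, phone cases and smartphones are complements.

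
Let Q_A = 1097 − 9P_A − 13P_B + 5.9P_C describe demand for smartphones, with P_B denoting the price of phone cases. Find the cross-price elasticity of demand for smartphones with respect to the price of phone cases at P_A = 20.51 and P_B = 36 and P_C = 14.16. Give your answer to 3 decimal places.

At P_A = 20.51 and P_B = 36 and P_C = 14.16: Q_A = 527.954.
∂Q_A/∂P_B = -13.
ε = (∂Q_A/∂P_B)(P_B/Q_A) = -13 × (36/527.954) ≈ -0.886.
Since ε < 0, smartphones and phone cases are complements.

-0.886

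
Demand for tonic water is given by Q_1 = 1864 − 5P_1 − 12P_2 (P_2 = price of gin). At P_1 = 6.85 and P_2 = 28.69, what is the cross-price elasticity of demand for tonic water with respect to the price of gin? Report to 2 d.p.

At P_1 = 6.85 and P_2 = 28.69: Q_1 = 1485.47.
∂Q_1/∂P_2 = -12.
ε = (∂Q_1/∂P_2)(P_2/Q_1) = -12 × (28.69/1485.47) ≈ -0.23.
Since ε < 0, tonic water and gin are complements.

-0.23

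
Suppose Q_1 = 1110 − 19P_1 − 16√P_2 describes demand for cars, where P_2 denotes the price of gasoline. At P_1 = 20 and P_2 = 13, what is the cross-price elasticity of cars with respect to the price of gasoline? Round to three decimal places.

At P_1 = 20 and P_2 = 13: Q_1 = 672.311.
∂Q_1/∂P_2 = -16/(2√P_2) = -16/(2√13) = -2.2188.
ε = (∂Q_1/∂P_2)(P_2/Q_1) = -2.2188 × (13/672.311) ≈ -0.043.
ε < 0: complements.

-0.043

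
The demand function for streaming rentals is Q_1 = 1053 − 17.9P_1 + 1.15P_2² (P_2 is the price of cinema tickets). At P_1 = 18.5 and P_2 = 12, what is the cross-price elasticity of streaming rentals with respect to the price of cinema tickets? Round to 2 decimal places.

At P_1 = 18.5 and P_2 = 12: Q_1 = 887.45.
∂Q_1/∂P_2 = 2.3P_2 = 2.3(12) = 27.6000.
ε = (∂Q_1/∂P_2)(P_2/Q_1) = 27.6000 × (12/887.45) ≈ 0.37.

0.37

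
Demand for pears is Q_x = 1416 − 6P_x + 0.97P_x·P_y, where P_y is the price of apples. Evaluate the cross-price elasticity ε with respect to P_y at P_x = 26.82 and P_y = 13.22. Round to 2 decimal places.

At P_x = 26.82 and P_y = 13.22: Q_x = 1599.004.
∂Q_x/∂P_y = 0.97P_x = 0.97(26.82) = 26.0154.
ε = (∂Q_x/∂P_y)(P_y/Q_x) = 26.0154 × (13.22/1599.004) ≈ 0.22.
ε > 0: substitutes.

0.22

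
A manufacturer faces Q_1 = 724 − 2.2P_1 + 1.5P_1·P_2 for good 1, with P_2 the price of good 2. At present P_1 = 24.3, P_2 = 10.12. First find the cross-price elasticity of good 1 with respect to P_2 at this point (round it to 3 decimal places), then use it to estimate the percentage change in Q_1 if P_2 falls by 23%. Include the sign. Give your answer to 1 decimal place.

-8.2%

At P_1 = 24.3, P_2 = 10.12: Q_1 = 1039.414.
∂Q_1/∂P_2 = 1.5P_1 = 36.4500.
ε = (∂Q_1/∂P_2)(P_2/Q_1) = 36.4500 × 10.12/1039.414 ≈ 0.355.
%ΔQ_1 ≈ ε × %ΔP_2 = 0.355 × (-23%) = -8.2%.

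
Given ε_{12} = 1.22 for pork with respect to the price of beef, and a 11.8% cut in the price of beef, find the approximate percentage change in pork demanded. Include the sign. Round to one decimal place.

-14.4%

%ΔQ ≈ ε × %ΔP of beef = 1.22 × (-11.8%) = -14.4%.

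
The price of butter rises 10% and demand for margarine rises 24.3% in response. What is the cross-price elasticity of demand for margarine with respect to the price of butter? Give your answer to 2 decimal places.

2.43

ε = (%ΔQ of margarine) / (%ΔP of butter) = (24.3%) / (10%) ≈ 2.43.
Positive cross-price elasticity: substitutes.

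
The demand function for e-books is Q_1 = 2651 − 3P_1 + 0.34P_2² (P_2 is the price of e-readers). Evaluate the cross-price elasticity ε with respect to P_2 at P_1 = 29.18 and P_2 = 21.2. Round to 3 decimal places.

At P_1 = 29.18 and P_2 = 21.2: Q_1 = 2716.270.
∂Q_1/∂P_2 = 0.68P_2 = 0.68(21.2) = 14.4160.
ε = (∂Q_1/∂P_2)(P_2/Q_1) = 14.4160 × (21.2/2716.270) ≈ 0.113.

0.113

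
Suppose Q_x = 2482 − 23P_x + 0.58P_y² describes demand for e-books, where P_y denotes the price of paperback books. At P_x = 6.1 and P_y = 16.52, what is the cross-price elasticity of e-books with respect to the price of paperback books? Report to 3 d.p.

At P_x = 6.1 and P_y = 16.52: Q_x = 2499.988.
∂Q_x/∂P_y = 1.16P_y = 1.16(16.52) = 19.1632.
ε = (∂Q_x/∂P_y)(P_y/Q_x) = 19.1632 × (16.52/2499.988) ≈ 0.127.
ε > 0: substitutes.

0.127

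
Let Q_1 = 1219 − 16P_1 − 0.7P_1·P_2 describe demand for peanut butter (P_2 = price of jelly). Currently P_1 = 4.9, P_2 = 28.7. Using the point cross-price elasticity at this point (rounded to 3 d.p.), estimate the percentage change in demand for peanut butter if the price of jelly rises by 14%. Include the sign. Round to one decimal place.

-1.3%

At P_1 = 4.9, P_2 = 28.7: Q_1 = 1042.159.
∂Q_1/∂P_2 = -0.7P_1 = -3.4300.
ε = (∂Q_1/∂P_2)(P_2/Q_1) = -3.4300 × 28.7/1042.159 ≈ -0.094.
%ΔQ_1 ≈ ε × %ΔP_2 = -0.094 × (14%) = -1.3%.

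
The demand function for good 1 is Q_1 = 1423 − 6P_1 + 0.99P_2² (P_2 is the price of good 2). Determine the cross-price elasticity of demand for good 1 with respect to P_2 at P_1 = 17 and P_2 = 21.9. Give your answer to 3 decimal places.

At P_1 = 17 and P_2 = 21.9: Q_1 = 1795.814.
∂Q_1/∂P_2 = 1.98P_2 = 1.98(21.9) = 43.3620.
ε = (∂Q_1/∂P_2)(P_2/Q_1) = 43.3620 × (21.9/1795.814) ≈ 0.529.

0.529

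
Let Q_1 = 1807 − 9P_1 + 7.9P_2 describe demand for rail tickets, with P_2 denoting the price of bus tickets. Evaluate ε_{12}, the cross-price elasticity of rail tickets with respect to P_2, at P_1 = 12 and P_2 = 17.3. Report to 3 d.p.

0.074

At P_1 = 12 and P_2 = 17.3: Q_1 = 1835.67.
∂Q_1/∂P_2 = 7.9.
ε = (∂Q_1/∂P_2)(P_2/Q_1) = 7.9 × (17.3/1835.67) ≈ 0.074.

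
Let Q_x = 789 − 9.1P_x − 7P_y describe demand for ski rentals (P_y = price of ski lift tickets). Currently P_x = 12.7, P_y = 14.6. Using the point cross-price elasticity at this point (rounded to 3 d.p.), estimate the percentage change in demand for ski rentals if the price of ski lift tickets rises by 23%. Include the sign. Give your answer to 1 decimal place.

-4.1%

At P_x = 12.7, P_y = 14.6: Q_x = 571.23.
∂Q_x/∂P_y = -7.
ε = (∂Q_x/∂P_y)(P_y/Q_x) = -7.0000 × 14.6/571.23 ≈ -0.179.
%ΔQ_x ≈ ε × %ΔP_y = -0.179 × (23%) = -4.1%.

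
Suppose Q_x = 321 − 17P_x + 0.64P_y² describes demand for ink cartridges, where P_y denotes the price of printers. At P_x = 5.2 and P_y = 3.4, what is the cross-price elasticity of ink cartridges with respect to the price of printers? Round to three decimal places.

0.062

At P_x = 5.2 and P_y = 3.4: Q_x = 239.998.
∂Q_x/∂P_y = 1.28P_y = 1.28(3.4) = 4.3520.
ε = (∂Q_x/∂P_y)(P_y/Q_x) = 4.3520 × (3.4/239.998) ≈ 0.062.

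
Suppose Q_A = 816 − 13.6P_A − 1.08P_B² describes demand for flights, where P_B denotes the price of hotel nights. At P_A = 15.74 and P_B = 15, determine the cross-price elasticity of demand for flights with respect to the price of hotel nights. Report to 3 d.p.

-1.354

At P_A = 15.74 and P_B = 15: Q_A = 358.936.
∂Q_A/∂P_B = -2.16P_B = -2.16(15) = -32.4000.
ε = (∂Q_A/∂P_B)(P_B/Q_A) = -32.4000 × (15/358.936) ≈ -1.354.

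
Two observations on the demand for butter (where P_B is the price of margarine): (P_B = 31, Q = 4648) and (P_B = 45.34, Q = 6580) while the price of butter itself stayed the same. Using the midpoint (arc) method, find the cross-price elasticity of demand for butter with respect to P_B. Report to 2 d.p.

ΔQ_A = 6580 − 4648 = 1932; ΔP_B = 45.34 − 31 = 14.34.
Midpoints: Q̄_A = 5614.0, P̄_B = 38.17.
ε = (ΔQ_A/Q̄_A)/(ΔP_B/P̄_B) = (1932/5614.0)/(14.34/38.17) ≈ 0.92.

0.92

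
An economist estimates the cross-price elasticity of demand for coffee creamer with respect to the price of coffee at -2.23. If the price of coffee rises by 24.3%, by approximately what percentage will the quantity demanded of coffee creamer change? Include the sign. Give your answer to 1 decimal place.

-54.2%

%ΔQ ≈ ε × %ΔP of coffee = -2.23 × (24.3%) = -54.2%.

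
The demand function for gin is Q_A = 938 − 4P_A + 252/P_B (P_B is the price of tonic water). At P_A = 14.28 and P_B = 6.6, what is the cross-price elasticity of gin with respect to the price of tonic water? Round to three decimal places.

-0.042

At P_A = 14.28 and P_B = 6.6: Q_A = 919.062.
∂Q_A/∂P_B = −252/P_B² = -5.7851.
ε = (∂Q_A/∂P_B)(P_B/Q_A) = -5.7851 × (6.6/919.062) ≈ -0.042.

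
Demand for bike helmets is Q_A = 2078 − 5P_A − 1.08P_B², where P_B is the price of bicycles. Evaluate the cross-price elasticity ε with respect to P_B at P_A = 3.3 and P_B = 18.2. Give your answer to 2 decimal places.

-0.42

At P_A = 3.3 and P_B = 18.2: Q_A = 1703.761.
∂Q_A/∂P_B = -2.16P_B = -2.16(18.2) = -39.3120.
ε = (∂Q_A/∂P_B)(P_B/Q_A) = -39.3120 × (18.2/1703.761) ≈ -0.42.
ε < 0: complements.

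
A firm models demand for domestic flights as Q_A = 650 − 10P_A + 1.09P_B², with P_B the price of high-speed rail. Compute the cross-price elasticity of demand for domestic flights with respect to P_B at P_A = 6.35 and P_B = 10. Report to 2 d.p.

At P_A = 6.35 and P_B = 10: Q_A = 695.5.
∂Q_A/∂P_B = 2.18P_B = 2.18(10) = 21.8000.
ε = (∂Q_A/∂P_B)(P_B/Q_A) = 21.8000 × (10/695.5) ≈ 0.31.

0.31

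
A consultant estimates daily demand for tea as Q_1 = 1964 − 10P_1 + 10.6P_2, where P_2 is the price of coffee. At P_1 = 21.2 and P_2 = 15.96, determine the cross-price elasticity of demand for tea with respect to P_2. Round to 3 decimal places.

At P_1 = 21.2 and P_2 = 15.96: Q_1 = 1921.176.
∂Q_1/∂P_2 = 10.6.
ε = (∂Q_1/∂P_2)(P_2/Q_1) = 10.6 × (15.96/1921.176) ≈ 0.088.
Since ε > 0, tea and coffee are substitutes.

0.088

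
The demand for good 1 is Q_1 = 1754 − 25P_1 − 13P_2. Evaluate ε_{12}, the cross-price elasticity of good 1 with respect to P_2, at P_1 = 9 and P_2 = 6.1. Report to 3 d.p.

-0.055

At P_1 = 9 and P_2 = 6.1: Q_1 = 1449.7.
∂Q_1/∂P_2 = -13.
ε = (∂Q_1/∂P_2)(P_2/Q_1) = -13 × (6.1/1449.7) ≈ -0.055.
Since ε < 0, good 1 and good 2 are complements.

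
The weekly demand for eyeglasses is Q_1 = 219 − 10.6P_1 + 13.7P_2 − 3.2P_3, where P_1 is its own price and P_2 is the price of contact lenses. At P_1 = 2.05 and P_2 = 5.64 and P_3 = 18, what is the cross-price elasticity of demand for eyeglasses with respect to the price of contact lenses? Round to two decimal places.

0.36

At P_1 = 2.05 and P_2 = 5.64 and P_3 = 18: Q_1 = 216.938.
∂Q_1/∂P_2 = 13.7.
ε = (∂Q_1/∂P_2)(P_2/Q_1) = 13.7 × (5.64/216.938) ≈ 0.36.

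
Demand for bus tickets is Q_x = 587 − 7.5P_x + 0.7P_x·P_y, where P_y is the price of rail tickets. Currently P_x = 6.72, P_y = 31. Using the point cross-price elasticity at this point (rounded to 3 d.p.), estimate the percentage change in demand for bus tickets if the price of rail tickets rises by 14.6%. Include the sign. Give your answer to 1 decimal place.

3.1%

At P_x = 6.72, P_y = 31: Q_x = 682.424.
∂Q_x/∂P_y = 0.7P_x = 4.7040.
ε = (∂Q_x/∂P_y)(P_y/Q_x) = 4.7040 × 31/682.424 ≈ 0.214.
%ΔQ_x ≈ ε × %ΔP_y = 0.214 × (14.6%) = 3.1%.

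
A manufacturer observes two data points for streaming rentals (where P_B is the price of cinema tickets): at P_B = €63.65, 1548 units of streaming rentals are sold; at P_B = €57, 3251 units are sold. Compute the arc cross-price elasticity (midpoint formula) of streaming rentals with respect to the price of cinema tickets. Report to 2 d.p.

-6.44

ΔQ_A = 3251 − 1548 = 1703; ΔP_B = 57 − 63.65 = -6.65.
Midpoints: Q̄_A = 2399.5, P̄_B = 60.33.
ε = (ΔQ_A/Q̄_A)/(ΔP_B/P̄_B) = (1703/2399.5)/(-6.65/60.33) ≈ -6.44.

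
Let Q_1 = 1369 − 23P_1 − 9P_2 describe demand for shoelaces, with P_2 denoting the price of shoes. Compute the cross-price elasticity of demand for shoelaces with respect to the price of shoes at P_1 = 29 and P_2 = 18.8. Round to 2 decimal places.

-0.32

At P_1 = 29 and P_2 = 18.8: Q_1 = 532.8.
∂Q_1/∂P_2 = -9.
ε = (∂Q_1/∂P_2)(P_2/Q_1) = -9 × (18.8/532.8) ≈ -0.32.
Since ε < 0, shoelaces and shoes are complements.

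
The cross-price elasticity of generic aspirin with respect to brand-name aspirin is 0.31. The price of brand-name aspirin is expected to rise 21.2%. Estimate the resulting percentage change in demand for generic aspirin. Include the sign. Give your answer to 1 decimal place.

%ΔQ ≈ ε × %ΔP of brand-name aspirin = 0.31 × (21.2%) = 6.6%.

6.6%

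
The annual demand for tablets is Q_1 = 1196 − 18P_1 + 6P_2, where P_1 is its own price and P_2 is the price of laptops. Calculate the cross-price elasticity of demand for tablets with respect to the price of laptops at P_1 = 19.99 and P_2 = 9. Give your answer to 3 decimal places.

0.061

At P_1 = 19.99 and P_2 = 9: Q_1 = 890.18.
∂Q_1/∂P_2 = 6.
ε = (∂Q_1/∂P_2)(P_2/Q_1) = 6 × (9/890.18) ≈ 0.061.
Since ε > 0, tablets and laptops are substitutes.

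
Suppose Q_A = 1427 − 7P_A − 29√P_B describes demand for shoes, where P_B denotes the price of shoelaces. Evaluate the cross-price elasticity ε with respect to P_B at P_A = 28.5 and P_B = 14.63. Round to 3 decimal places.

-0.050

At P_A = 28.5 and P_B = 14.63: Q_A = 1116.577.
∂Q_A/∂P_B = -29/(2√P_B) = -29/(2√14.63) = -3.7909.
ε = (∂Q_A/∂P_B)(P_B/Q_A) = -3.7909 × (14.63/1116.577) ≈ -0.050.
ε < 0: complements.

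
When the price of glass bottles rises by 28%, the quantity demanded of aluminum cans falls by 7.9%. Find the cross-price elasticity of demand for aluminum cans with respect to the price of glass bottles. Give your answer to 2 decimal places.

-0.28

ε = (%ΔQ of aluminum cans) / (%ΔP of glass bottles) = (-7.9%) / (28%) ≈ -0.28.
Negative cross-price elasticity: complements.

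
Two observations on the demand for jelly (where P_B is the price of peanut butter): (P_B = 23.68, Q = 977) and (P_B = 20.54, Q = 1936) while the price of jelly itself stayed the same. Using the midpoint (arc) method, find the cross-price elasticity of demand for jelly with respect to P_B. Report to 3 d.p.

-4.636

ΔQ_A = 1936 − 977 = 959; ΔP_B = 20.54 − 23.68 = -3.14.
Midpoints: Q̄_A = 1456.5, P̄_B = 22.11.
ε = (ΔQ_A/Q̄_A)/(ΔP_B/P̄_B) = (959/1456.5)/(-3.14/22.11) ≈ -4.636.
ε < 0: jelly and peanut butter are complements.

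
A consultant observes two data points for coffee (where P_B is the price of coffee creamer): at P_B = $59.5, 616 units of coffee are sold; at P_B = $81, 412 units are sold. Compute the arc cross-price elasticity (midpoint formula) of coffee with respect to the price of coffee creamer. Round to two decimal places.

ΔQ_A = 412 − 616 = -204; ΔP_B = 81 − 59.5 = 21.5.
Midpoints: Q̄_A = 514.0, P̄_B = 70.25.
ε = (ΔQ_A/Q̄_A)/(ΔP_B/P̄_B) = (-204/514.0)/(21.5/70.25) ≈ -1.30.
ε < 0: coffee and coffee creamer are complements.

-1.30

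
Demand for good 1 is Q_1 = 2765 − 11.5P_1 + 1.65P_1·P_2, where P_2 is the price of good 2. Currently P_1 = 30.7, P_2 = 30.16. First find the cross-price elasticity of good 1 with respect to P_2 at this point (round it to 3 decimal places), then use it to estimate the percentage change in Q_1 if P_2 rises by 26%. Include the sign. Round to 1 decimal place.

At P_1 = 30.7, P_2 = 30.16: Q_1 = 3939.705.
∂Q_1/∂P_2 = 1.65P_1 = 50.6550.
ε = (∂Q_1/∂P_2)(P_2/Q_1) = 50.6550 × 30.16/3939.705 ≈ 0.388.
%ΔQ_1 ≈ ε × %ΔP_2 = 0.388 × (26%) = 10.1%.

10.1%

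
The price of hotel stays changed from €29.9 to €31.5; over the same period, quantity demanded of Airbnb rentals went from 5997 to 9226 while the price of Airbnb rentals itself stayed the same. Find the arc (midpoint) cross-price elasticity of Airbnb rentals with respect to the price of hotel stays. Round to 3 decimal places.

8.140

ΔQ_A = 9226 − 5997 = 3229; ΔP_B = 31.5 − 29.9 = 1.6.
Midpoints: Q̄_A = 7611.5, P̄_B = 30.70.
ε = (ΔQ_A/Q̄_A)/(ΔP_B/P̄_B) = (3229/7611.5)/(1.6/30.70) ≈ 8.140.
ε > 0: Airbnb rentals and hotel stays are substitutes.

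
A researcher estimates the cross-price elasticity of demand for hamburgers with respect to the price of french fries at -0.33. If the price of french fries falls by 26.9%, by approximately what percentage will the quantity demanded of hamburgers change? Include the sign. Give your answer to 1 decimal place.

8.9%

%ΔQ ≈ ε × %ΔP of french fries = -0.33 × (-26.9%) = 8.9%.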